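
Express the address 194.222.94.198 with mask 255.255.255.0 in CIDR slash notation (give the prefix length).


Binary: 11111111.11111111.11111111.00000000
Count leading 1s
Prefix: /24


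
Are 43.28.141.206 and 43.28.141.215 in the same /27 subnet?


Mask: 255.255.255.224
43.28.141.206 AND mask = 43.28.141.192
43.28.141.215 AND mask = 43.28.141.192
Yes, same subnet (43.28.141.192)


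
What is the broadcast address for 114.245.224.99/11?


Network: 114.224.0.0/11
Host bits = 21
Set all host bits to 1:
Broadcast: 114.255.255.255


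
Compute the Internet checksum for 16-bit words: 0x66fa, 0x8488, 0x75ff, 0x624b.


Sum all words (with carry folding):
+ 0x66fa = 0x66fa
+ 0x8488 = 0xeb82
+ 0x75ff = 0x6182
+ 0x624b = 0xc3cd
One's complement: ~0xc3cd
Checksum = 0x3c32


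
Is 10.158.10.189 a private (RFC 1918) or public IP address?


RFC 1918 private ranges:
  10.0.0.0/8 (10.0.0.0 - 10.255.255.255)
  172.16.0.0/12 (172.16.0.0 - 172.31.255.255)
  192.168.0.0/16 (192.168.0.0 - 192.168.255.255)
Private (in 10.0.0.0/8)


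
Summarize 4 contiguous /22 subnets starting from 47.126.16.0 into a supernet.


Original prefix: /22
Number of subnets: 4 = 2^2
New prefix = 22 - 2 = 20
Supernet: 47.126.16.0/20


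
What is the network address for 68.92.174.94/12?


IP:   01000100.01011100.10101110.01011110
Mask: 11111111.11110000.00000000.00000000
AND operation:
Net:  01000100.01010000.00000000.00000000
Network: 68.80.0.0/12


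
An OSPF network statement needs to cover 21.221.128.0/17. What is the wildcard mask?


Subnet mask: 255.255.128.0
Wildcard = 255.255.255.255 - subnet mask
255 - 255 = 0
255 - 255 = 0
255 - 128 = 127
255 - 0 = 255
Wildcard: 0.0.127.255


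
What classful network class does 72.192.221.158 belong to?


First octet: 72
Binary: 01001000
0xxxxxxx -> Class A (1-126)
Class A, default mask 255.0.0.0 (/8)


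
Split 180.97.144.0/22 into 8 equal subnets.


New prefix = 22 + 3 = 25
Each subnet has 128 addresses
  180.97.144.0/25
  180.97.144.128/25
  180.97.145.0/25
  180.97.145.128/25
  180.97.146.0/25
  180.97.146.128/25
  180.97.147.0/25
  180.97.147.128/25
Subnets: 180.97.144.0/25, 180.97.144.128/25, 180.97.145.0/25, 180.97.145.128/25, 180.97.146.0/25, 180.97.146.128/25, 180.97.147.0/25, 180.97.147.128/25


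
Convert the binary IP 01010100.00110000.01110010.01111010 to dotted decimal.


01010100 = 84
00110000 = 48
01110010 = 114
01111010 = 122
IP: 84.48.114.122


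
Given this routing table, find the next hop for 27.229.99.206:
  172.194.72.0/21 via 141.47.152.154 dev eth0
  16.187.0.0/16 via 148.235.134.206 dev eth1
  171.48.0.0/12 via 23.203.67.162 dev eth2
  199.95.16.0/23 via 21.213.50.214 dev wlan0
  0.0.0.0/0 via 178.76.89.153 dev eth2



Longest prefix match for 27.229.99.206:
  /21 172.194.72.0: no
  /16 16.187.0.0: no
  /12 171.48.0.0: no
  /23 199.95.16.0: no
  /0 0.0.0.0: MATCH
Selected: next-hop 178.76.89.153 via eth2 (matched /0)


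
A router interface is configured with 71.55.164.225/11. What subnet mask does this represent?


/11 means 11 network bits, 21 host bits
Binary: 11111111111000000000000000000000
Mask: 255.224.0.0


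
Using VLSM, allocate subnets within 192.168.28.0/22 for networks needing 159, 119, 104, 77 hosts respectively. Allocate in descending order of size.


159 hosts -> /24 (254 usable): 192.168.28.0/24
119 hosts -> /25 (126 usable): 192.168.29.0/25
104 hosts -> /25 (126 usable): 192.168.29.128/25
77 hosts -> /25 (126 usable): 192.168.30.0/25
Allocation: 192.168.28.0/24 (159 hosts, 254 usable); 192.168.29.0/25 (119 hosts, 126 usable); 192.168.29.128/25 (104 hosts, 126 usable); 192.168.30.0/25 (77 hosts, 126 usable)


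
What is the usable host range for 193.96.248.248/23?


Network: 193.96.248.0
Broadcast: 193.96.249.255
First usable = network + 1
Last usable = broadcast - 1
Range: 193.96.248.1 to 193.96.249.254


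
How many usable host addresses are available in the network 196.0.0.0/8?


Host bits = 32 - 8 = 24
Total addresses = 2^24 = 16777216
Usable = total - 2 (network and broadcast)
Usable hosts: 16777214


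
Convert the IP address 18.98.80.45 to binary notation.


18 = 00010010
98 = 01100010
80 = 01010000
45 = 00101101
Binary: 00010010.01100010.01010000.00101101


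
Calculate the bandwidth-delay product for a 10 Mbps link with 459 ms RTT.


BDP = bandwidth * RTT
= 10 Mbps * 459 ms
= 10 * 1e6 * 459 / 1000 bits
= 4590000 bits
= 573750 bytes
= 560.3027 KB
BDP = 4590000 bits (573750 bytes)


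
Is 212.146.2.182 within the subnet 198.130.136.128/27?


Subnet network: 198.130.136.128
Test IP AND mask: 212.146.2.160
No, 212.146.2.182 is not in 198.130.136.128/27


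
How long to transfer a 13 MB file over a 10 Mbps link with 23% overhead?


Effective throughput = 10 * (1 - 23/100) = 7.7 Mbps
File size in Mb = 13 * 8 = 104 Mb
Time = 104 / 7.7
Time = 13.5065 seconds


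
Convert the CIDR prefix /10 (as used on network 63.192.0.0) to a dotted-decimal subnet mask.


/10 means 10 network bits, 22 host bits
Binary: 11111111110000000000000000000000
Mask: 255.192.0.0


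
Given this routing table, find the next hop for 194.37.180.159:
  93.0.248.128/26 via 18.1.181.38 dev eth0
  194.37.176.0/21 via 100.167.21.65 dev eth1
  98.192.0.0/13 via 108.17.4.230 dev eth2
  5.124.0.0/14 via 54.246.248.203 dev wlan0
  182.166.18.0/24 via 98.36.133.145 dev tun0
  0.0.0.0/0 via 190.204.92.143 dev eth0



Longest prefix match for 194.37.180.159:
  /26 93.0.248.128: no
  /21 194.37.176.0: MATCH
  /13 98.192.0.0: no
  /14 5.124.0.0: no
  /24 182.166.18.0: no
  /0 0.0.0.0: MATCH
Selected: next-hop 100.167.21.65 via eth1 (matched /21)


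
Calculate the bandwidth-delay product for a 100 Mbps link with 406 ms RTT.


BDP = bandwidth * RTT
= 100 Mbps * 406 ms
= 100 * 1e6 * 406 / 1000 bits
= 40600000 bits
= 5075000 bytes
= 4956.0547 KB
BDP = 40600000 bits (5075000 bytes)


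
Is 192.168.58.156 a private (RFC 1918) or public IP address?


RFC 1918 private ranges:
  10.0.0.0/8 (10.0.0.0 - 10.255.255.255)
  172.16.0.0/12 (172.16.0.0 - 172.31.255.255)
  192.168.0.0/16 (192.168.0.0 - 192.168.255.255)
Private (in 192.168.0.0/16)


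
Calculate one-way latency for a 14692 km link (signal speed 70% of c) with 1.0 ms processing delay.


Speed = 0.7 * 3e5 km/s = 210000 km/s
Propagation delay = 14692 / 210000 = 0.07 s = 69.9619 ms
Processing delay = 1.0 ms
Total one-way latency = 70.9619 ms


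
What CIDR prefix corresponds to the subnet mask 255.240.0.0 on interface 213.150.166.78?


Binary: 11111111.11110000.00000000.00000000
Count leading 1s
Prefix: /12


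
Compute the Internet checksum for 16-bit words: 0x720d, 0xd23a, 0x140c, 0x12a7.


Sum all words (with carry folding):
+ 0x720d = 0x720d
+ 0xd23a = 0x4448
+ 0x140c = 0x5854
+ 0x12a7 = 0x6afb
One's complement: ~0x6afb
Checksum = 0x9504


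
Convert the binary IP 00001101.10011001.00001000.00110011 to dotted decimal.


00001101 = 13
10011001 = 153
00001000 = 8
00110011 = 51
IP: 13.153.8.51


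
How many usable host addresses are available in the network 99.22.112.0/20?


Host bits = 32 - 20 = 12
Total addresses = 2^12 = 4096
Usable = total - 2 (network and broadcast)
Usable hosts: 4094


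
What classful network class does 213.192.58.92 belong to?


First octet: 213
Binary: 11010101
110xxxxx -> Class C (192-223)
Class C, default mask 255.255.255.0 (/24)


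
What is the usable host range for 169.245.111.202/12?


Network: 169.240.0.0
Broadcast: 169.255.255.255
First usable = network + 1
Last usable = broadcast - 1
Range: 169.240.0.1 to 169.255.255.254


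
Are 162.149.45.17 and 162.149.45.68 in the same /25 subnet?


Mask: 255.255.255.128
162.149.45.17 AND mask = 162.149.45.0
162.149.45.68 AND mask = 162.149.45.0
Yes, same subnet (162.149.45.0)


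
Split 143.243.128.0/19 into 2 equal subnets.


New prefix = 19 + 1 = 20
Each subnet has 4096 addresses
  143.243.128.0/20
  143.243.144.0/20
Subnets: 143.243.128.0/20, 143.243.144.0/20


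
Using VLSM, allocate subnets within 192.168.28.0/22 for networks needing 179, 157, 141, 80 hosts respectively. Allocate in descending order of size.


179 hosts -> /24 (254 usable): 192.168.28.0/24
157 hosts -> /24 (254 usable): 192.168.29.0/24
141 hosts -> /24 (254 usable): 192.168.30.0/24
80 hosts -> /25 (126 usable): 192.168.31.0/25
Allocation: 192.168.28.0/24 (179 hosts, 254 usable); 192.168.29.0/24 (157 hosts, 254 usable); 192.168.30.0/24 (141 hosts, 254 usable); 192.168.31.0/25 (80 hosts, 126 usable)


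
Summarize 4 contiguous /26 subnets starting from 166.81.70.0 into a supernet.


Original prefix: /26
Number of subnets: 4 = 2^2
New prefix = 26 - 2 = 24
Supernet: 166.81.70.0/24


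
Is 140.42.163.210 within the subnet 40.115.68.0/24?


Subnet network: 40.115.68.0
Test IP AND mask: 140.42.163.0
No, 140.42.163.210 is not in 40.115.68.0/24


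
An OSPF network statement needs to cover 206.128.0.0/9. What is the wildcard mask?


Subnet mask: 255.128.0.0
Wildcard = 255.255.255.255 - subnet mask
255 - 255 = 0
255 - 128 = 127
255 - 0 = 255
255 - 0 = 255
Wildcard: 0.127.255.255


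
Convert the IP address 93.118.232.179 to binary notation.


93 = 01011101
118 = 01110110
232 = 11101000
179 = 10110011
Binary: 01011101.01110110.11101000.10110011


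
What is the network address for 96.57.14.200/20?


IP:   01100000.00111001.00001110.11001000
Mask: 11111111.11111111.11110000.00000000
AND operation:
Net:  01100000.00111001.00000000.00000000
Network: 96.57.0.0/20


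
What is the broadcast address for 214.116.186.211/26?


Network: 214.116.186.192/26
Host bits = 6
Set all host bits to 1:
Broadcast: 214.116.186.255


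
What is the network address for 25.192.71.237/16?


IP:   00011001.11000000.01000111.11101101
Mask: 11111111.11111111.00000000.00000000
AND operation:
Net:  00011001.11000000.00000000.00000000
Network: 25.192.0.0/16


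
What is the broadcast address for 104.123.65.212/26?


Network: 104.123.65.192/26
Host bits = 6
Set all host bits to 1:
Broadcast: 104.123.65.255


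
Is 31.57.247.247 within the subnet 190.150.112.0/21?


Subnet network: 190.150.112.0
Test IP AND mask: 31.57.240.0
No, 31.57.247.247 is not in 190.150.112.0/21


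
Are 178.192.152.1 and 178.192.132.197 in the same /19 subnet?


Mask: 255.255.224.0
178.192.152.1 AND mask = 178.192.128.0
178.192.132.197 AND mask = 178.192.128.0
Yes, same subnet (178.192.128.0)


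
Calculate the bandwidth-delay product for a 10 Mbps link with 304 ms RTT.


BDP = bandwidth * RTT
= 10 Mbps * 304 ms
= 10 * 1e6 * 304 / 1000 bits
= 3040000 bits
= 380000 bytes
= 371.0938 KB
BDP = 3040000 bits (380000 bytes)


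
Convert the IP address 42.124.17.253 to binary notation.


42 = 00101010
124 = 01111100
17 = 00010001
253 = 11111101
Binary: 00101010.01111100.00010001.11111101


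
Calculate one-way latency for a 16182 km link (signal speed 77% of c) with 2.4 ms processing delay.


Speed = 0.77 * 3e5 km/s = 231000 km/s
Propagation delay = 16182 / 231000 = 0.0701 s = 70.0519 ms
Processing delay = 2.4 ms
Total one-way latency = 72.4519 ms


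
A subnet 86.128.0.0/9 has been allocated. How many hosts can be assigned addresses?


Host bits = 32 - 9 = 23
Total addresses = 2^23 = 8388608
Usable = total - 2 (network and broadcast)
Usable hosts: 8388606


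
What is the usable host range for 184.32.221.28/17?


Network: 184.32.128.0
Broadcast: 184.32.255.255
First usable = network + 1
Last usable = broadcast - 1
Range: 184.32.128.1 to 184.32.255.254


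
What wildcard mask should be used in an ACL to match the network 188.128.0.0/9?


Subnet mask: 255.128.0.0
Wildcard = 255.255.255.255 - subnet mask
255 - 255 = 0
255 - 128 = 127
255 - 0 = 255
255 - 0 = 255
Wildcard: 0.127.255.255


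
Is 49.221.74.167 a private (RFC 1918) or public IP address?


RFC 1918 private ranges:
  10.0.0.0/8 (10.0.0.0 - 10.255.255.255)
  172.16.0.0/12 (172.16.0.0 - 172.31.255.255)
  192.168.0.0/16 (192.168.0.0 - 192.168.255.255)
Public (not in any RFC 1918 range)


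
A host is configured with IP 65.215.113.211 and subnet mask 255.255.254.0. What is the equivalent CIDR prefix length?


Binary: 11111111.11111111.11111110.00000000
Count leading 1s
Prefix: /23


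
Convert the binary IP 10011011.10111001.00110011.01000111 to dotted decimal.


10011011 = 155
10111001 = 185
00110011 = 51
01000111 = 71
IP: 155.185.51.71


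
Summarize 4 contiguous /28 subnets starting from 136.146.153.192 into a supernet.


Original prefix: /28
Number of subnets: 4 = 2^2
New prefix = 28 - 2 = 26
Supernet: 136.146.153.192/26


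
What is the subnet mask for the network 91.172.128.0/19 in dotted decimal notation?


/19 means 19 network bits, 13 host bits
Binary: 11111111111111111110000000000000
Mask: 255.255.224.0


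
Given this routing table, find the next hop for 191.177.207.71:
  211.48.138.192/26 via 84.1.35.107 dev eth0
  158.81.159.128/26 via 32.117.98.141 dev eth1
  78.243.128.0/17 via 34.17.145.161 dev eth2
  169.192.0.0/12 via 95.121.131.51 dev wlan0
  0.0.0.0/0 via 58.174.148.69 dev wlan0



Longest prefix match for 191.177.207.71:
  /26 211.48.138.192: no
  /26 158.81.159.128: no
  /17 78.243.128.0: no
  /12 169.192.0.0: no
  /0 0.0.0.0: MATCH
Selected: next-hop 58.174.148.69 via wlan0 (matched /0)


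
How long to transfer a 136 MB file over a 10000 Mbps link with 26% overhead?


Effective throughput = 10000 * (1 - 26/100) = 7400 Mbps
File size in Mb = 136 * 8 = 1088 Mb
Time = 1088 / 7400
Time = 0.147 seconds


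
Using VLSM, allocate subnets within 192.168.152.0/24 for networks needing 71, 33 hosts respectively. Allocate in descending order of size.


71 hosts -> /25 (126 usable): 192.168.152.0/25
33 hosts -> /26 (62 usable): 192.168.152.128/26
Allocation: 192.168.152.0/25 (71 hosts, 126 usable); 192.168.152.128/26 (33 hosts, 62 usable)


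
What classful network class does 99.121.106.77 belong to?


First octet: 99
Binary: 01100011
0xxxxxxx -> Class A (1-126)
Class A, default mask 255.0.0.0 (/8)


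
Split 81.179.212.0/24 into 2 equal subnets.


New prefix = 24 + 1 = 25
Each subnet has 128 addresses
  81.179.212.0/25
  81.179.212.128/25
Subnets: 81.179.212.0/25, 81.179.212.128/25


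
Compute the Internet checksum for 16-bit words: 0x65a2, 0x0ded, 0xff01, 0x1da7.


Sum all words (with carry folding):
+ 0x65a2 = 0x65a2
+ 0x0ded = 0x738f
+ 0xff01 = 0x7291
+ 0x1da7 = 0x9038
One's complement: ~0x9038
Checksum = 0x6fc7


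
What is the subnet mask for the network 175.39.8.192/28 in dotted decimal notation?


/28 means 28 network bits, 4 host bits
Binary: 11111111111111111111111111110000
Mask: 255.255.255.240


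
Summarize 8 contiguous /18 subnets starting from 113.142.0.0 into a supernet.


Original prefix: /18
Number of subnets: 8 = 2^3
New prefix = 18 - 3 = 15
Supernet: 113.142.0.0/15


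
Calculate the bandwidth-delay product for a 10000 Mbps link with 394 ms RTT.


BDP = bandwidth * RTT
= 10000 Mbps * 394 ms
= 10000 * 1e6 * 394 / 1000 bits
= 3940000000 bits
= 492500000 bytes
= 480957.0312 KB
BDP = 3940000000 bits (492500000 bytes)


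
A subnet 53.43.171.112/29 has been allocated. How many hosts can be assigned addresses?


Host bits = 32 - 29 = 3
Total addresses = 2^3 = 8
Usable = total - 2 (network and broadcast)
Usable hosts: 6


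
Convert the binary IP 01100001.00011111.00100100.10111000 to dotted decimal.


01100001 = 97
00011111 = 31
00100100 = 36
10111000 = 184
IP: 97.31.36.184


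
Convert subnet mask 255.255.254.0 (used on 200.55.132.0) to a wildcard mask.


Subnet mask: 255.255.254.0
Wildcard = 255.255.255.255 - subnet mask
255 - 255 = 0
255 - 255 = 0
255 - 254 = 1
255 - 0 = 255
Wildcard: 0.0.1.255


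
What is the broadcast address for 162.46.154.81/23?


Network: 162.46.154.0/23
Host bits = 9
Set all host bits to 1:
Broadcast: 162.46.155.255


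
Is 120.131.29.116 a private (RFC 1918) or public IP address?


RFC 1918 private ranges:
  10.0.0.0/8 (10.0.0.0 - 10.255.255.255)
  172.16.0.0/12 (172.16.0.0 - 172.31.255.255)
  192.168.0.0/16 (192.168.0.0 - 192.168.255.255)
Public (not in any RFC 1918 range)


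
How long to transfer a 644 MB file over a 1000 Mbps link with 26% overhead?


Effective throughput = 1000 * (1 - 26/100) = 740 Mbps
File size in Mb = 644 * 8 = 5152 Mb
Time = 5152 / 740
Time = 6.9622 seconds


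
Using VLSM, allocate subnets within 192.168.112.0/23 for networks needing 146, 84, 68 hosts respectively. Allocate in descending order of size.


146 hosts -> /24 (254 usable): 192.168.112.0/24
84 hosts -> /25 (126 usable): 192.168.113.0/25
68 hosts -> /25 (126 usable): 192.168.113.128/25
Allocation: 192.168.112.0/24 (146 hosts, 254 usable); 192.168.113.0/25 (84 hosts, 126 usable); 192.168.113.128/25 (68 hosts, 126 usable)


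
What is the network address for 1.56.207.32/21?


IP:   00000001.00111000.11001111.00100000
Mask: 11111111.11111111.11111000.00000000
AND operation:
Net:  00000001.00111000.11001000.00000000
Network: 1.56.200.0/21


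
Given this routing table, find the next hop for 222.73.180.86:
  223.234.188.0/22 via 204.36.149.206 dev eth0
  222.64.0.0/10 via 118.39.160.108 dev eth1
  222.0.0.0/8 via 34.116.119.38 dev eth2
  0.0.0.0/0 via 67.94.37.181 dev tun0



Longest prefix match for 222.73.180.86:
  /22 223.234.188.0: no
  /10 222.64.0.0: MATCH
  /8 222.0.0.0: MATCH
  /0 0.0.0.0: MATCH
Selected: next-hop 118.39.160.108 via eth1 (matched /10)


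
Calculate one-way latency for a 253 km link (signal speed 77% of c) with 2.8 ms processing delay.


Speed = 0.77 * 3e5 km/s = 231000 km/s
Propagation delay = 253 / 231000 = 0.0011 s = 1.0952 ms
Processing delay = 2.8 ms
Total one-way latency = 3.8952 ms


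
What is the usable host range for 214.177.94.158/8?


Network: 214.0.0.0
Broadcast: 214.255.255.255
First usable = network + 1
Last usable = broadcast - 1
Range: 214.0.0.1 to 214.255.255.254


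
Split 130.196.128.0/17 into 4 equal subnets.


New prefix = 17 + 2 = 19
Each subnet has 8192 addresses
  130.196.128.0/19
  130.196.160.0/19
  130.196.192.0/19
  130.196.224.0/19
Subnets: 130.196.128.0/19, 130.196.160.0/19, 130.196.192.0/19, 130.196.224.0/19


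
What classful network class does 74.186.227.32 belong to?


First octet: 74
Binary: 01001010
0xxxxxxx -> Class A (1-126)
Class A, default mask 255.0.0.0 (/8)


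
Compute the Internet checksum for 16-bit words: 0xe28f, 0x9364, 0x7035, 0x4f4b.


Sum all words (with carry folding):
+ 0xe28f = 0xe28f
+ 0x9364 = 0x75f4
+ 0x7035 = 0xe629
+ 0x4f4b = 0x3575
One's complement: ~0x3575
Checksum = 0xca8a


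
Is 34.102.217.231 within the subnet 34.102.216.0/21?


Subnet network: 34.102.216.0
Test IP AND mask: 34.102.216.0
Yes, 34.102.217.231 is in 34.102.216.0/21


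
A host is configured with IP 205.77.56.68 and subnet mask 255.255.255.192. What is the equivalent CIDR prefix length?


Binary: 11111111.11111111.11111111.11000000
Count leading 1s
Prefix: /26


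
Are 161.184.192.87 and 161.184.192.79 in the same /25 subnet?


Mask: 255.255.255.128
161.184.192.87 AND mask = 161.184.192.0
161.184.192.79 AND mask = 161.184.192.0
Yes, same subnet (161.184.192.0)


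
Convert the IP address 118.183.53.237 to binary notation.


118 = 01110110
183 = 10110111
53 = 00110101
237 = 11101101
Binary: 01110110.10110111.00110101.11101101


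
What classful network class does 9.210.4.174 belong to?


First octet: 9
Binary: 00001001
0xxxxxxx -> Class A (1-126)
Class A, default mask 255.0.0.0 (/8)


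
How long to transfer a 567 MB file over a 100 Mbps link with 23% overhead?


Effective throughput = 100 * (1 - 23/100) = 77 Mbps
File size in Mb = 567 * 8 = 4536 Mb
Time = 4536 / 77
Time = 58.9091 seconds


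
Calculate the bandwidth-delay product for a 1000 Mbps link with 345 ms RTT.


BDP = bandwidth * RTT
= 1000 Mbps * 345 ms
= 1000 * 1e6 * 345 / 1000 bits
= 345000000 bits
= 43125000 bytes
= 42114.2578 KB
BDP = 345000000 bits (43125000 bytes)


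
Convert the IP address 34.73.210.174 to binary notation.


34 = 00100010
73 = 01001001
210 = 11010010
174 = 10101110
Binary: 00100010.01001001.11010010.10101110


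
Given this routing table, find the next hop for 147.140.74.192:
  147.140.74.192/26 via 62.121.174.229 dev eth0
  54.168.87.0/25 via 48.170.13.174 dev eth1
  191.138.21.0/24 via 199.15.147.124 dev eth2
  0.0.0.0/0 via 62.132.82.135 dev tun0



Longest prefix match for 147.140.74.192:
  /26 147.140.74.192: MATCH
  /25 54.168.87.0: no
  /24 191.138.21.0: no
  /0 0.0.0.0: MATCH
Selected: next-hop 62.121.174.229 via eth0 (matched /26)


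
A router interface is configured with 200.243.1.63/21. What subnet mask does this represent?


/21 means 21 network bits, 11 host bits
Binary: 11111111111111111111100000000000
Mask: 255.255.248.0


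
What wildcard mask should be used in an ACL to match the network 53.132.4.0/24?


Subnet mask: 255.255.255.0
Wildcard = 255.255.255.255 - subnet mask
255 - 255 = 0
255 - 255 = 0
255 - 255 = 0
255 - 0 = 255
Wildcard: 0.0.0.255


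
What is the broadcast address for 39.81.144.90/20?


Network: 39.81.144.0/20
Host bits = 12
Set all host bits to 1:
Broadcast: 39.81.159.255


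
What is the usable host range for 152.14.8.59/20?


Network: 152.14.0.0
Broadcast: 152.14.15.255
First usable = network + 1
Last usable = broadcast - 1
Range: 152.14.0.1 to 152.14.15.254


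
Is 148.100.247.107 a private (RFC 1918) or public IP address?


RFC 1918 private ranges:
  10.0.0.0/8 (10.0.0.0 - 10.255.255.255)
  172.16.0.0/12 (172.16.0.0 - 172.31.255.255)
  192.168.0.0/16 (192.168.0.0 - 192.168.255.255)
Public (not in any RFC 1918 range)


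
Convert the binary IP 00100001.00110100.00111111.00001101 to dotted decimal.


00100001 = 33
00110100 = 52
00111111 = 63
00001101 = 13
IP: 33.52.63.13


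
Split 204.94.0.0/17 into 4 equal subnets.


New prefix = 17 + 2 = 19
Each subnet has 8192 addresses
  204.94.0.0/19
  204.94.32.0/19
  204.94.64.0/19
  204.94.96.0/19
Subnets: 204.94.0.0/19, 204.94.32.0/19, 204.94.64.0/19, 204.94.96.0/19


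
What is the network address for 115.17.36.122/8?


IP:   01110011.00010001.00100100.01111010
Mask: 11111111.00000000.00000000.00000000
AND operation:
Net:  01110011.00000000.00000000.00000000
Network: 115.0.0.0/8


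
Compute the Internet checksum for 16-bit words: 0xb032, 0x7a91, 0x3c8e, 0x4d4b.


Sum all words (with carry folding):
+ 0xb032 = 0xb032
+ 0x7a91 = 0x2ac4
+ 0x3c8e = 0x6752
+ 0x4d4b = 0xb49d
One's complement: ~0xb49d
Checksum = 0x4b62


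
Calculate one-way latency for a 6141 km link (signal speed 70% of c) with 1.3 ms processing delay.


Speed = 0.7 * 3e5 km/s = 210000 km/s
Propagation delay = 6141 / 210000 = 0.0292 s = 29.2429 ms
Processing delay = 1.3 ms
Total one-way latency = 30.5429 ms


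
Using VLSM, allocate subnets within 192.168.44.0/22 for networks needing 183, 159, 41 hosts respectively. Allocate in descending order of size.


183 hosts -> /24 (254 usable): 192.168.44.0/24
159 hosts -> /24 (254 usable): 192.168.45.0/24
41 hosts -> /26 (62 usable): 192.168.46.0/26
Allocation: 192.168.44.0/24 (183 hosts, 254 usable); 192.168.45.0/24 (159 hosts, 254 usable); 192.168.46.0/26 (41 hosts, 62 usable)


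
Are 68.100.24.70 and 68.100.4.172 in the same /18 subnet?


Mask: 255.255.192.0
68.100.24.70 AND mask = 68.100.0.0
68.100.4.172 AND mask = 68.100.0.0
Yes, same subnet (68.100.0.0)


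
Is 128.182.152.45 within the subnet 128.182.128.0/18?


Subnet network: 128.182.128.0
Test IP AND mask: 128.182.128.0
Yes, 128.182.152.45 is in 128.182.128.0/18


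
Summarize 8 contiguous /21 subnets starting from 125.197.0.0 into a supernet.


Original prefix: /21
Number of subnets: 8 = 2^3
New prefix = 21 - 3 = 18
Supernet: 125.197.0.0/18


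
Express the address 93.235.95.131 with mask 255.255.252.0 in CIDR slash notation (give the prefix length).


Binary: 11111111.11111111.11111100.00000000
Count leading 1s
Prefix: /22


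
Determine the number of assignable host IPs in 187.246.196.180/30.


Host bits = 32 - 30 = 2
Total addresses = 2^2 = 4
Usable = total - 2 (network and broadcast)
Usable hosts: 2


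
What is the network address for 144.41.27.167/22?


IP:   10010000.00101001.00011011.10100111
Mask: 11111111.11111111.11111100.00000000
AND operation:
Net:  10010000.00101001.00011000.00000000
Network: 144.41.24.0/22


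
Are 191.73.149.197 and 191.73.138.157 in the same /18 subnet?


Mask: 255.255.192.0
191.73.149.197 AND mask = 191.73.128.0
191.73.138.157 AND mask = 191.73.128.0
Yes, same subnet (191.73.128.0)


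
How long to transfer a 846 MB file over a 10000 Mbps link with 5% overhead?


Effective throughput = 10000 * (1 - 5/100) = 9500 Mbps
File size in Mb = 846 * 8 = 6768 Mb
Time = 6768 / 9500
Time = 0.7124 seconds


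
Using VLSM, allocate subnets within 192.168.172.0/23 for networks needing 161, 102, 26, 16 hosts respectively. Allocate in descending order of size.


161 hosts -> /24 (254 usable): 192.168.172.0/24
102 hosts -> /25 (126 usable): 192.168.173.0/25
26 hosts -> /27 (30 usable): 192.168.173.128/27
16 hosts -> /27 (30 usable): 192.168.173.160/27
Allocation: 192.168.172.0/24 (161 hosts, 254 usable); 192.168.173.0/25 (102 hosts, 126 usable); 192.168.173.128/27 (26 hosts, 30 usable); 192.168.173.160/27 (16 hosts, 30 usable)


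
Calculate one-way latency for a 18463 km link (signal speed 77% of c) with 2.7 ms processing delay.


Speed = 0.77 * 3e5 km/s = 231000 km/s
Propagation delay = 18463 / 231000 = 0.0799 s = 79.9264 ms
Processing delay = 2.7 ms
Total one-way latency = 82.6264 ms


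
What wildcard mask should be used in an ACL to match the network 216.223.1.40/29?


Subnet mask: 255.255.255.248
Wildcard = 255.255.255.255 - subnet mask
255 - 255 = 0
255 - 255 = 0
255 - 255 = 0
255 - 248 = 7
Wildcard: 0.0.0.7


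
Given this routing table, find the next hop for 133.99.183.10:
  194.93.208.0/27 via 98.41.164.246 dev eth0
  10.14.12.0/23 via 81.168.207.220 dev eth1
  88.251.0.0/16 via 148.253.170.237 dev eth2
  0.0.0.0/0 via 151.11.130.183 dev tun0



Longest prefix match for 133.99.183.10:
  /27 194.93.208.0: no
  /23 10.14.12.0: no
  /16 88.251.0.0: no
  /0 0.0.0.0: MATCH
Selected: next-hop 151.11.130.183 via tun0 (matched /0)


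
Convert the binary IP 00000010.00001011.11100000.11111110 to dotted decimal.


00000010 = 2
00001011 = 11
11100000 = 224
11111110 = 254
IP: 2.11.224.254


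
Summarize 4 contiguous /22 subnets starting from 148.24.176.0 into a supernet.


Original prefix: /22
Number of subnets: 4 = 2^2
New prefix = 22 - 2 = 20
Supernet: 148.24.176.0/20


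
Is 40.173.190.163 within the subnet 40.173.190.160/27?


Subnet network: 40.173.190.160
Test IP AND mask: 40.173.190.160
Yes, 40.173.190.163 is in 40.173.190.160/27


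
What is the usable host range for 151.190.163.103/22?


Network: 151.190.160.0
Broadcast: 151.190.163.255
First usable = network + 1
Last usable = broadcast - 1
Range: 151.190.160.1 to 151.190.163.254


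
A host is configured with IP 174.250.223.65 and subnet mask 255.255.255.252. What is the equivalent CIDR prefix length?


Binary: 11111111.11111111.11111111.11111100
Count leading 1s
Prefix: /30


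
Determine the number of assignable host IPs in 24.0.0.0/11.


Host bits = 32 - 11 = 21
Total addresses = 2^21 = 2097152
Usable = total - 2 (network and broadcast)
Usable hosts: 2097150


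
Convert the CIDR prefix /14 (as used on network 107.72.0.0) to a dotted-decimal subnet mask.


/14 means 14 network bits, 18 host bits
Binary: 11111111111111000000000000000000
Mask: 255.252.0.0


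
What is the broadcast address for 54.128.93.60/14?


Network: 54.128.0.0/14
Host bits = 18
Set all host bits to 1:
Broadcast: 54.131.255.255


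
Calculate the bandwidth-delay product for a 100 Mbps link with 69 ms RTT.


BDP = bandwidth * RTT
= 100 Mbps * 69 ms
= 100 * 1e6 * 69 / 1000 bits
= 6900000 bits
= 862500 bytes
= 842.2852 KB
BDP = 6900000 bits (862500 bytes)


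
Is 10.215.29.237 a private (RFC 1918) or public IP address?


RFC 1918 private ranges:
  10.0.0.0/8 (10.0.0.0 - 10.255.255.255)
  172.16.0.0/12 (172.16.0.0 - 172.31.255.255)
  192.168.0.0/16 (192.168.0.0 - 192.168.255.255)
Private (in 10.0.0.0/8)


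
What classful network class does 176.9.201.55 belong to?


First octet: 176
Binary: 10110000
10xxxxxx -> Class B (128-191)
Class B, default mask 255.255.0.0 (/16)


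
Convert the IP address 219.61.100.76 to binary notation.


219 = 11011011
61 = 00111101
100 = 01100100
76 = 01001100
Binary: 11011011.00111101.01100100.01001100


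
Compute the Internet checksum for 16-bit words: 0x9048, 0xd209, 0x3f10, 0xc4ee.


Sum all words (with carry folding):
+ 0x9048 = 0x9048
+ 0xd209 = 0x6252
+ 0x3f10 = 0xa162
+ 0xc4ee = 0x6651
One's complement: ~0x6651
Checksum = 0x99ae


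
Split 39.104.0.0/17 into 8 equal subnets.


New prefix = 17 + 3 = 20
Each subnet has 4096 addresses
  39.104.0.0/20
  39.104.16.0/20
  39.104.32.0/20
  39.104.48.0/20
  39.104.64.0/20
  39.104.80.0/20
  39.104.96.0/20
  39.104.112.0/20
Subnets: 39.104.0.0/20, 39.104.16.0/20, 39.104.32.0/20, 39.104.48.0/20, 39.104.64.0/20, 39.104.80.0/20, 39.104.96.0/20, 39.104.112.0/20


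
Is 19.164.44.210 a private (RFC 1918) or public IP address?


RFC 1918 private ranges:
  10.0.0.0/8 (10.0.0.0 - 10.255.255.255)
  172.16.0.0/12 (172.16.0.0 - 172.31.255.255)
  192.168.0.0/16 (192.168.0.0 - 192.168.255.255)
Public (not in any RFC 1918 range)


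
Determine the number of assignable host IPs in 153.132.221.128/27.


Host bits = 32 - 27 = 5
Total addresses = 2^5 = 32
Usable = total - 2 (network and broadcast)
Usable hosts: 30


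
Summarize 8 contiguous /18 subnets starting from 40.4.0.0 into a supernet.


Original prefix: /18
Number of subnets: 8 = 2^3
New prefix = 18 - 3 = 15
Supernet: 40.4.0.0/15


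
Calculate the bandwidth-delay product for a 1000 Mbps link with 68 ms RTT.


BDP = bandwidth * RTT
= 1000 Mbps * 68 ms
= 1000 * 1e6 * 68 / 1000 bits
= 68000000 bits
= 8500000 bytes
= 8300.7812 KB
BDP = 68000000 bits (8500000 bytes)


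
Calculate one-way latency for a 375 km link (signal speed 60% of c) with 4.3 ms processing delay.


Speed = 0.6 * 3e5 km/s = 180000 km/s
Propagation delay = 375 / 180000 = 0.0021 s = 2.0833 ms
Processing delay = 4.3 ms
Total one-way latency = 6.3833 ms


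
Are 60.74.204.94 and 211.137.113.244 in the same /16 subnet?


Mask: 255.255.0.0
60.74.204.94 AND mask = 60.74.0.0
211.137.113.244 AND mask = 211.137.0.0
No, different subnets (60.74.0.0 vs 211.137.0.0)


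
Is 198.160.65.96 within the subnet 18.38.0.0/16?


Subnet network: 18.38.0.0
Test IP AND mask: 198.160.0.0
No, 198.160.65.96 is not in 18.38.0.0/16


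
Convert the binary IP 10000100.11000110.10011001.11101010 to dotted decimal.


10000100 = 132
11000110 = 198
10011001 = 153
11101010 = 234
IP: 132.198.153.234


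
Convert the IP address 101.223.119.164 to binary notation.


101 = 01100101
223 = 11011111
119 = 01110111
164 = 10100100
Binary: 01100101.11011111.01110111.10100100


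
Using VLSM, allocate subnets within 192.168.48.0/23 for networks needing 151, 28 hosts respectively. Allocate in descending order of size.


151 hosts -> /24 (254 usable): 192.168.48.0/24
28 hosts -> /27 (30 usable): 192.168.49.0/27
Allocation: 192.168.48.0/24 (151 hosts, 254 usable); 192.168.49.0/27 (28 hosts, 30 usable)


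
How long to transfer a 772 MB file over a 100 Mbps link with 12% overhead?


Effective throughput = 100 * (1 - 12/100) = 88 Mbps
File size in Mb = 772 * 8 = 6176 Mb
Time = 6176 / 88
Time = 70.1818 seconds


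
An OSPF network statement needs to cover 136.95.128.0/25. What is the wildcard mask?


Subnet mask: 255.255.255.128
Wildcard = 255.255.255.255 - subnet mask
255 - 255 = 0
255 - 255 = 0
255 - 255 = 0
255 - 128 = 127
Wildcard: 0.0.0.127


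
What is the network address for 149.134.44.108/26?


IP:   10010101.10000110.00101100.01101100
Mask: 11111111.11111111.11111111.11000000
AND operation:
Net:  10010101.10000110.00101100.01000000
Network: 149.134.44.64/26


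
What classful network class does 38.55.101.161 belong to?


First octet: 38
Binary: 00100110
0xxxxxxx -> Class A (1-126)
Class A, default mask 255.0.0.0 (/8)


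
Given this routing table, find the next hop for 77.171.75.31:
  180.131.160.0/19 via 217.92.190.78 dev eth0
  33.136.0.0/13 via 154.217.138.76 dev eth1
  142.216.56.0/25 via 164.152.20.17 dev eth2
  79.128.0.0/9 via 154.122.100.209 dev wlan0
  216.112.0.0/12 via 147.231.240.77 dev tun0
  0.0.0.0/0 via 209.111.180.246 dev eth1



Longest prefix match for 77.171.75.31:
  /19 180.131.160.0: no
  /13 33.136.0.0: no
  /25 142.216.56.0: no
  /9 79.128.0.0: no
  /12 216.112.0.0: no
  /0 0.0.0.0: MATCH
Selected: next-hop 209.111.180.246 via eth1 (matched /0)


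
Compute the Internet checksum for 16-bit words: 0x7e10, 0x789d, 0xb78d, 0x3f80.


Sum all words (with carry folding):
+ 0x7e10 = 0x7e10
+ 0x789d = 0xf6ad
+ 0xb78d = 0xae3b
+ 0x3f80 = 0xedbb
One's complement: ~0xedbb
Checksum = 0x1244


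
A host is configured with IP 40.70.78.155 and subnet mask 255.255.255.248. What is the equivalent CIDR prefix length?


Binary: 11111111.11111111.11111111.11111000
Count leading 1s
Prefix: /29


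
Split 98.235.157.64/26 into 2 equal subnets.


New prefix = 26 + 1 = 27
Each subnet has 32 addresses
  98.235.157.64/27
  98.235.157.96/27
Subnets: 98.235.157.64/27, 98.235.157.96/27


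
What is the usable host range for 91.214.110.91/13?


Network: 91.208.0.0
Broadcast: 91.215.255.255
First usable = network + 1
Last usable = broadcast - 1
Range: 91.208.0.1 to 91.215.255.254


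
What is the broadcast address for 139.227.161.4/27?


Network: 139.227.161.0/27
Host bits = 5
Set all host bits to 1:
Broadcast: 139.227.161.31


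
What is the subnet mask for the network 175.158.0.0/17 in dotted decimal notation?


/17 means 17 network bits, 15 host bits
Binary: 11111111111111111000000000000000
Mask: 255.255.128.0


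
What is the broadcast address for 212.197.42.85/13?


Network: 212.192.0.0/13
Host bits = 19
Set all host bits to 1:
Broadcast: 212.199.255.255


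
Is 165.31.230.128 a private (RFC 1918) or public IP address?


RFC 1918 private ranges:
  10.0.0.0/8 (10.0.0.0 - 10.255.255.255)
  172.16.0.0/12 (172.16.0.0 - 172.31.255.255)
  192.168.0.0/16 (192.168.0.0 - 192.168.255.255)
Public (not in any RFC 1918 range)


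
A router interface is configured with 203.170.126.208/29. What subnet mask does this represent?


/29 means 29 network bits, 3 host bits
Binary: 11111111111111111111111111111000
Mask: 255.255.255.248


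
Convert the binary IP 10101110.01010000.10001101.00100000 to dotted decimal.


10101110 = 174
01010000 = 80
10001101 = 141
00100000 = 32
IP: 174.80.141.32


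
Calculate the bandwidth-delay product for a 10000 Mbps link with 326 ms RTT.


BDP = bandwidth * RTT
= 10000 Mbps * 326 ms
= 10000 * 1e6 * 326 / 1000 bits
= 3260000000 bits
= 407500000 bytes
= 397949.2188 KB
BDP = 3260000000 bits (407500000 bytes)


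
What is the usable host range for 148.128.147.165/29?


Network: 148.128.147.160
Broadcast: 148.128.147.167
First usable = network + 1
Last usable = broadcast - 1
Range: 148.128.147.161 to 148.128.147.166


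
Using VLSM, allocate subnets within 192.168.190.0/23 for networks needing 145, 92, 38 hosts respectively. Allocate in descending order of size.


145 hosts -> /24 (254 usable): 192.168.190.0/24
92 hosts -> /25 (126 usable): 192.168.191.0/25
38 hosts -> /26 (62 usable): 192.168.191.128/26
Allocation: 192.168.190.0/24 (145 hosts, 254 usable); 192.168.191.0/25 (92 hosts, 126 usable); 192.168.191.128/26 (38 hosts, 62 usable)


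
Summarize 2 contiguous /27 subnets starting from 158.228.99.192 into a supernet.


Original prefix: /27
Number of subnets: 2 = 2^1
New prefix = 27 - 1 = 26
Supernet: 158.228.99.192/26


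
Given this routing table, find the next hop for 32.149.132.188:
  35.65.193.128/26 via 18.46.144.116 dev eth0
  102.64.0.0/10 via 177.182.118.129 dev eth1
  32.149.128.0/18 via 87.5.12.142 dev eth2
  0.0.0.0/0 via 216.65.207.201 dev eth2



Longest prefix match for 32.149.132.188:
  /26 35.65.193.128: no
  /10 102.64.0.0: no
  /18 32.149.128.0: MATCH
  /0 0.0.0.0: MATCH
Selected: next-hop 87.5.12.142 via eth2 (matched /18)


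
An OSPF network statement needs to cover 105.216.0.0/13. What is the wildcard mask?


Subnet mask: 255.248.0.0
Wildcard = 255.255.255.255 - subnet mask
255 - 255 = 0
255 - 248 = 7
255 - 0 = 255
255 - 0 = 255
Wildcard: 0.7.255.255


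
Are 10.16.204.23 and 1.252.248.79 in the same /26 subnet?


Mask: 255.255.255.192
10.16.204.23 AND mask = 10.16.204.0
1.252.248.79 AND mask = 1.252.248.64
No, different subnets (10.16.204.0 vs 1.252.248.64)


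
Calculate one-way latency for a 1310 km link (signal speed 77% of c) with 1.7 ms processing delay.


Speed = 0.77 * 3e5 km/s = 231000 km/s
Propagation delay = 1310 / 231000 = 0.0057 s = 5.671 ms
Processing delay = 1.7 ms
Total one-way latency = 7.371 ms


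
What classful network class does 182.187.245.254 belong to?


First octet: 182
Binary: 10110110
10xxxxxx -> Class B (128-191)
Class B, default mask 255.255.0.0 (/16)


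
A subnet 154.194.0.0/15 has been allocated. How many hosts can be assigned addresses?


Host bits = 32 - 15 = 17
Total addresses = 2^17 = 131072
Usable = total - 2 (network and broadcast)
Usable hosts: 131070


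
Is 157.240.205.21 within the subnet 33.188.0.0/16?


Subnet network: 33.188.0.0
Test IP AND mask: 157.240.0.0
No, 157.240.205.21 is not in 33.188.0.0/16


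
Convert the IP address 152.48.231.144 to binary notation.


152 = 10011000
48 = 00110000
231 = 11100111
144 = 10010000
Binary: 10011000.00110000.11100111.10010000


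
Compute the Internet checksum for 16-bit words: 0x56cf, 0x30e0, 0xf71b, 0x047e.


Sum all words (with carry folding):
+ 0x56cf = 0x56cf
+ 0x30e0 = 0x87af
+ 0xf71b = 0x7ecb
+ 0x047e = 0x8349
One's complement: ~0x8349
Checksum = 0x7cb6


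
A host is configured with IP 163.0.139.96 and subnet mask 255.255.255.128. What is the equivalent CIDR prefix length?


Binary: 11111111.11111111.11111111.10000000
Count leading 1s
Prefix: /25


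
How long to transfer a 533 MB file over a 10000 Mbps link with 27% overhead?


Effective throughput = 10000 * (1 - 27/100) = 7300 Mbps
File size in Mb = 533 * 8 = 4264 Mb
Time = 4264 / 7300
Time = 0.5841 seconds


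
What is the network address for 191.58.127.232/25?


IP:   10111111.00111010.01111111.11101000
Mask: 11111111.11111111.11111111.10000000
AND operation:
Net:  10111111.00111010.01111111.10000000
Network: 191.58.127.128/25


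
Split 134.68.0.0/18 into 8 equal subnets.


New prefix = 18 + 3 = 21
Each subnet has 2048 addresses
  134.68.0.0/21
  134.68.8.0/21
  134.68.16.0/21
  134.68.24.0/21
  134.68.32.0/21
  134.68.40.0/21
  134.68.48.0/21
  134.68.56.0/21
Subnets: 134.68.0.0/21, 134.68.8.0/21, 134.68.16.0/21, 134.68.24.0/21, 134.68.32.0/21, 134.68.40.0/21, 134.68.48.0/21, 134.68.56.0/21


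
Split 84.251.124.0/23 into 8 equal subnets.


New prefix = 23 + 3 = 26
Each subnet has 64 addresses
  84.251.124.0/26
  84.251.124.64/26
  84.251.124.128/26
  84.251.124.192/26
  84.251.125.0/26
  84.251.125.64/26
  84.251.125.128/26
  84.251.125.192/26
Subnets: 84.251.124.0/26, 84.251.124.64/26, 84.251.124.128/26, 84.251.124.192/26, 84.251.125.0/26, 84.251.125.64/26, 84.251.125.128/26, 84.251.125.192/26


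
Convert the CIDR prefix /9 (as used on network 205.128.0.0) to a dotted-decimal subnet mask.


/9 means 9 network bits, 23 host bits
Binary: 11111111100000000000000000000000
Mask: 255.128.0.0
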